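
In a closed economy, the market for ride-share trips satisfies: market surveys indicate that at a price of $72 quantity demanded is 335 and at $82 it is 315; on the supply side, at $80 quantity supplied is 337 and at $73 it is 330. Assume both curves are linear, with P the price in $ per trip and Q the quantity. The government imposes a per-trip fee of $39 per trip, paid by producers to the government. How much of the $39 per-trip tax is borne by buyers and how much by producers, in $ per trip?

Buyers bear $13 per trip; producers bear $26 per trip.

Demand slope: (315 − 335)/(82 − 72) = -2, so Qd = 479 − 2P.
Supply slope: (330 − 337)/(73 − 80) = 1, so Qs = P + 257.
Without the tax, 479 − 2P = P + 257 gives 3P = 222, so P* = $74 and Q* = 331.
With the tax collected from producers, supply shifts: Qs = (P − 39) + 257.
New equilibrium: buyers pay $87, producers receive $48, Q = 305. (Wedge: Pb − Ps = 39.)
Burden on buyers: $13; on producers: $26. (They sum to $39.)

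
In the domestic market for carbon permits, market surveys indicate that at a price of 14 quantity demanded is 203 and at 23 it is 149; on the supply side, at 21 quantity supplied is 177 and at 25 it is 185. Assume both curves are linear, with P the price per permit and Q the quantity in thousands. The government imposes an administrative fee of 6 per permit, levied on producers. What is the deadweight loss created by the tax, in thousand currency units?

Demand slope: (149 − 203)/(23 − 14) = -6, so Qd = 287 − 6P.
Supply slope: (185 − 177)/(25 − 21) = 2, so Qs = 2P + 135.
Before the tax: set 287 − 6P = 2P + 135 → P* = 19, Q* = 173.
With the tax collected from producers, supply shifts: Qs = 2(P − 6) + 135.
Solving gives Q = 164 with consumers paying 20.5 and producers receiving 14.5 (the 6 wedge).
Quantity falls by |ΔQ| = |173 − 164| = 9.
DWL = ½ · t · |ΔQ| = ½ · 6 · 9 = 27.

Deadweight loss = 27 thousand.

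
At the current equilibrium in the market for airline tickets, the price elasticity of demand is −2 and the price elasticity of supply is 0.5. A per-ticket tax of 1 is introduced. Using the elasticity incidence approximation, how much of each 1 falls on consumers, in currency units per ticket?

Consumers bear ≈ 0.2 per ticket.

Incidence ratio: consumers' share ≈ εs / (εs + |εd|) = 0.5 / (0.5 + 2) = 0.2.
So consumers bear ≈ 0.2 × 1 = 0.2; sellers bear 0.8.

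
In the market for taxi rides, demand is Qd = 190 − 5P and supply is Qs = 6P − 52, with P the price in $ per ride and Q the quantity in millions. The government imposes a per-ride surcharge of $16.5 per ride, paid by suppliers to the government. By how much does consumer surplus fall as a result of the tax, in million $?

Consumer surplus falls by $517.5 million.

Before the tax: set 190 − 5P = 6P − 52 → P* = $22, Q* = 80.
With the tax collected from suppliers, supply shifts: Qs = 6(P − 16.5) − 52.
Solving gives Q = 35 with buyers paying $31 and suppliers receiving $14.5 (the $16.5 wedge).
ΔCS is the trapezoid between Q = 35 and Q = 80 of height $9: ½ · (80 + 35) · 9 = $517.5.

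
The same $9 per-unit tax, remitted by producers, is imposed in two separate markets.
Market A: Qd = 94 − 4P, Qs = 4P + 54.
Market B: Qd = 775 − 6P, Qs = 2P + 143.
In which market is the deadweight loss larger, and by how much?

Market A: pre-tax P* = $5, Q* = 74; post-tax Q = 56; deadweight loss = $81.
Market B: pre-tax P* = $79, Q* = 301; post-tax Q = 287.5; deadweight loss = $60.75.
Difference: $81 vs $60.75 → market A is larger by $20.25.

Market A, by $20.25.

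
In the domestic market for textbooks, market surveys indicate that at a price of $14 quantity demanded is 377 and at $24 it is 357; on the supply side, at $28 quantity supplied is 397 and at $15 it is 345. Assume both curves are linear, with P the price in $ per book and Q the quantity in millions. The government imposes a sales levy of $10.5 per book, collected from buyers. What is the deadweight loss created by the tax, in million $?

Deadweight loss = $73.5 million.

Demand slope: (357 − 377)/(24 − 14) = -2, so Qd = 405 − 2P.
Supply slope: (345 − 397)/(15 − 28) = 4, so Qs = 4P + 285.
Without the tax, 405 − 2P = 4P + 285 gives 6P = 120, so P* = $20 and Q* = 365.
With the tax collected from buyers, demand (in seller-price terms) shifts: Qd = 405 − 2(P + 10.5).
New equilibrium: buyers pay $27, suppliers receive $16.5, Q = 351. (Wedge: Pb − Ps = 10.5.)
Quantity falls by |ΔQ| = |365 − 351| = 14.
DWL = ½ · t · |ΔQ| = ½ · 10.5 · 14 = $73.5.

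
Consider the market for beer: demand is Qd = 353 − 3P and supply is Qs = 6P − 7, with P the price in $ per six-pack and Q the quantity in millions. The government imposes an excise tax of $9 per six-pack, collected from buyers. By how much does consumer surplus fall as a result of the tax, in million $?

Without the tax, 353 − 3P = 6P − 7 gives 9P = 360, so P* = $40 and Q* = 233.
With the tax collected from buyers, demand (in seller-price terms) shifts: Qd = 353 − 3(P + 9).
New equilibrium: buyers pay $46, producers receive $37, Q = 215. (Wedge: Pb − Ps = 9.)
ΔCS is the trapezoid between Q = 215 and Q = 233 of height $6: ½ · (233 + 215) · 6 = $1344.

Consumer surplus falls by $1344 million.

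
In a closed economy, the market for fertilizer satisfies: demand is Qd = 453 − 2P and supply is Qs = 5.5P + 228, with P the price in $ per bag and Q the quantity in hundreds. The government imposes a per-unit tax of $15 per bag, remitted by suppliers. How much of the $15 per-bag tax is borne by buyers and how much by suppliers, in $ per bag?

Buyers bear $11 per bag; suppliers bear $4 per bag.

Without the tax, 453 − 2P = 5.5P + 228 gives 7.5P = 225, so P* = $30 and Q* = 393.
With the tax collected from suppliers, supply shifts: Qs = 5.5(P − 15) + 228.
New equilibrium: buyers pay $41, suppliers receive $26, Q = 371. (Wedge: Pb − Ps = 15.)
Burden on buyers: $11; on suppliers: $4. (They sum to $15.)
The less price-elastic side of the market bears the larger share of a per-unit tax.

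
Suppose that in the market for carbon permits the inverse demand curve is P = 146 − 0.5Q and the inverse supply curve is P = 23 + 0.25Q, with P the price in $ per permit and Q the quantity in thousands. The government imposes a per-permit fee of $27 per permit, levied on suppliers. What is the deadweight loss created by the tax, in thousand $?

Inverting to Q(P) form: Qd = 292 − 2P; Qs = 4P − 92.
Without the tax, 292 − 2P = 4P − 92 gives 6P = 384, so P* = $64 and Q* = 164.
With the tax collected from suppliers, supply shifts: Qs = 4(P − 27) − 92.
New equilibrium: buyers pay $82, suppliers receive $55, Q = 128. (Wedge: Pb − Ps = 27.)
Quantity falls by |ΔQ| = |164 − 128| = 36.
DWL = ½ · t · |ΔQ| = ½ · 27 · 36 = $486.

Deadweight loss = $486 thousand.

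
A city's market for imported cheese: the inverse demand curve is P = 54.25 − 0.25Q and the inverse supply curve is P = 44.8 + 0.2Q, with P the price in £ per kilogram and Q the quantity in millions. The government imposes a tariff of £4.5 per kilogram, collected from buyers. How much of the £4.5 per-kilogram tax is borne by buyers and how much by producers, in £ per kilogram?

Rewrite in direct form: Qd = 217 − 4P and Qs = 5P − 224.
Before the tax: set 217 − 4P = 5P − 224 → P* = £49, Q* = 21.
With the tax collected from buyers, demand (in seller-price terms) shifts: Qd = 217 − 4(P + 4.5).
Solving gives Q = 11 with buyers paying £51.5 and producers receiving £47 (the £4.5 wedge).
Burden on buyers: £2.5; on producers: £2. (They sum to £4.5.)

Buyers bear £2.5 per kilogram; producers bear £2 per kilogram.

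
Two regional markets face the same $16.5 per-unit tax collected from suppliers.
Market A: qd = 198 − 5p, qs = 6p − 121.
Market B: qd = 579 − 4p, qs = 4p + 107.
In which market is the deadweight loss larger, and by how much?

Market A: pre-tax p* = $29, q* = 53; post-tax q = 8; deadweight loss = $371.25.
Market B: pre-tax p* = $59, q* = 343; post-tax q = 310; deadweight loss = $272.25.
Difference: $371.25 vs $272.25 → market A is larger by $99.

Market A, by $99.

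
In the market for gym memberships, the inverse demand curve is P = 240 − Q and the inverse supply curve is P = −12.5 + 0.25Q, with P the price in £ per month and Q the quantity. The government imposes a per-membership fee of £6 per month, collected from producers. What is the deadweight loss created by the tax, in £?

Deadweight loss = £14.4.

Rewrite in direct form: Qd = 240 − P and Qs = 4P + 50.
Before the tax: set 240 − P = 4P + 50 → P* = £38, Q* = 202.
With the tax collected from producers, supply shifts: Qs = 4(P − 6) + 50.
Solving gives Q = 197.2 with consumers paying £42.8 and producers receiving £36.8 (the £6 wedge).
Quantity falls by |ΔQ| = |202 − 197.2| = 4.8.
DWL = ½ · t · |ΔQ| = ½ · 6 · 4.8 = £14.4.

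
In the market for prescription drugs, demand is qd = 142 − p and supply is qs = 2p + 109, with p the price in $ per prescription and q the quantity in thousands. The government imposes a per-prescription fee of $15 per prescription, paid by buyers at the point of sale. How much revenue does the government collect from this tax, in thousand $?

Tax revenue = $1815 thousand.

Without the tax, 142 − p = 2p + 109 gives 3p = 33, so p* = $11 and q* = 131.
With the tax collected from buyers, demand (in seller-price terms) shifts: qd = 142 − (p + 15).
New equilibrium: buyers pay $21, sellers receive $6, q = 121. (Wedge: pb − ps = 15.)
Revenue = t · Q = 15 · 121 = $1815.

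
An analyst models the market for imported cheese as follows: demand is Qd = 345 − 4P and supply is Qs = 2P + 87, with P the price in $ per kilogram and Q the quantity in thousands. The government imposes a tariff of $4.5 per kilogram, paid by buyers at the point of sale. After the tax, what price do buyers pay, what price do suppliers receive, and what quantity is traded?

Buyers pay $44.5; suppliers receive $40; quantity = 167.

Without the tax, 345 − 4P = 2P + 87 gives 6P = 258, so P* = $43 and Q* = 173.
With the tax collected from buyers, demand (in seller-price terms) shifts: Qd = 345 − 4(P + 4.5).
New equilibrium: buyers pay $44.5, suppliers receive $40, Q = 167. (Wedge: Pb − Ps = 4.5.)
The less price-elastic side of the market bears the larger share of a per-unit tax.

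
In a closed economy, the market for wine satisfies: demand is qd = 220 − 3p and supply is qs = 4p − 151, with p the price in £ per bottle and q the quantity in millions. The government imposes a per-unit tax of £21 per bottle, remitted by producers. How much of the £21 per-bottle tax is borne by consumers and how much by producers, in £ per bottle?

Without the tax, 220 − 3p = 4p − 151 gives 7p = 371, so p* = £53 and q* = 61.
With the tax collected from producers, supply shifts: qs = 4(p − 21) − 151.
Solving gives q = 25 with consumers paying £65 and producers receiving £44 (the £21 wedge).
Burden on consumers: £12; on producers: £9. (They sum to £21.)

Consumers bear £12 per bottle; producers bear £9 per bottle.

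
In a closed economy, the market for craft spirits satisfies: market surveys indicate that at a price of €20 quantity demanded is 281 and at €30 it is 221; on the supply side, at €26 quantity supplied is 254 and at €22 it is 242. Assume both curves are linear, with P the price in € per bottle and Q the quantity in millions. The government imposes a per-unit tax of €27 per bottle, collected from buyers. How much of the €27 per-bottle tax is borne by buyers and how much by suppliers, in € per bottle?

Buyers bear €9 per bottle; suppliers bear €18 per bottle.

Demand slope: (221 − 281)/(30 − 20) = -6, so Qd = 401 − 6P.
Supply slope: (242 − 254)/(22 − 26) = 3, so Qs = 3P + 176.
Before the tax: set 401 − 6P = 3P + 176 → P* = €25, Q* = 251.
With the tax collected from buyers, demand (in seller-price terms) shifts: Qd = 401 − 6(P + 27).
New equilibrium: buyers pay €34, suppliers receive €7, Q = 197. (Wedge: Pb − Ps = 27.)
Burden on buyers: €9; on suppliers: €18. (They sum to €27.)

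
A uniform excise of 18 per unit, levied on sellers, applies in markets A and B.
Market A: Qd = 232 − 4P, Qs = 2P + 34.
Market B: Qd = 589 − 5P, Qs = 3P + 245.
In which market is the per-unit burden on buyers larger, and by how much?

Market A: pre-tax P* = 33, Q* = 100; post-tax Q = 76; per-unit burden on buyers = 6.
Market B: pre-tax P* = 43, Q* = 374; post-tax Q = 340.25; per-unit burden on buyers = 6.75.
Difference: 6 vs 6.75 → market B is larger by 0.75.

Market B, by 0.75.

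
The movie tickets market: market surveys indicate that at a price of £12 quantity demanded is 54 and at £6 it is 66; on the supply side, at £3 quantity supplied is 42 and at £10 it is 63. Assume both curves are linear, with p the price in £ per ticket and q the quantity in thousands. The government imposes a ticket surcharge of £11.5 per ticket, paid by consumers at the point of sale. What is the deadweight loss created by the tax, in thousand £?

Deadweight loss = £79.35 thousand.

Demand slope: (66 − 54)/(6 − 12) = -2, so qd = 78 − 2p.
Supply slope: (63 − 42)/(10 − 3) = 3, so qs = 3p + 33.
Without the tax, 78 − 2p = 3p + 33 gives 5p = 45, so p* = £9 and q* = 60.
With the tax collected from consumers, demand (in seller-price terms) shifts: qd = 78 − 2(p + 11.5).
New equilibrium: consumers pay £15.9, sellers receive £4.4, q = 46.2. (Wedge: pb − ps = 11.5.)
Quantity falls by |ΔQ| = |60 − 46.2| = 13.8.
DWL = ½ · t · |ΔQ| = ½ · 11.5 · 13.8 = £79.35.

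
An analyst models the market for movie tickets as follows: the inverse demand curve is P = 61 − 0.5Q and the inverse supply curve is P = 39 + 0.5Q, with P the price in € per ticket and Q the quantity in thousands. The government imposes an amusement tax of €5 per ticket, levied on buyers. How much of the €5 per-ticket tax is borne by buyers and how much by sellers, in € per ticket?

Buyers bear €2.5 per ticket; sellers bear €2.5 per ticket.

Rewrite in direct form: Qd = 122 − 2P and Qs = 2P − 78.
Before the tax: set 122 − 2P = 2P − 78 → P* = €50, Q* = 22.
With the tax collected from buyers, demand (in seller-price terms) shifts: Qd = 122 − 2(P + 5).
Solving gives Q = 17 with buyers paying €52.5 and sellers receiving €47.5 (the €5 wedge).
Burden on buyers: €2.5; on sellers: €2.5. (They sum to €5.)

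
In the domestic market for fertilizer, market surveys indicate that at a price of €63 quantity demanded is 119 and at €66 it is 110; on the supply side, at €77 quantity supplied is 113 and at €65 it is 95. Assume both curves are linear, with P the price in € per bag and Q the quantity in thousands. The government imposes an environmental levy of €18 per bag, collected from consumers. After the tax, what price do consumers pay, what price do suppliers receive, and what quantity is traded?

Consumers pay €75; suppliers receive €57; quantity = 83.

Demand slope: (110 − 119)/(66 − 63) = -3, so Qd = 308 − 3P.
Supply slope: (95 − 113)/(65 − 77) = 1.5, so Qs = 1.5P − 2.5.
Without the tax, 308 − 3P = 1.5P − 2.5 gives 4.5P = 310.5, so P* = €69 and Q* = 101.
With the tax collected from consumers, demand (in seller-price terms) shifts: Qd = 308 − 3(P + 18).
New equilibrium: consumers pay €75, suppliers receive €57, Q = 83. (Wedge: Pb − Ps = 18.)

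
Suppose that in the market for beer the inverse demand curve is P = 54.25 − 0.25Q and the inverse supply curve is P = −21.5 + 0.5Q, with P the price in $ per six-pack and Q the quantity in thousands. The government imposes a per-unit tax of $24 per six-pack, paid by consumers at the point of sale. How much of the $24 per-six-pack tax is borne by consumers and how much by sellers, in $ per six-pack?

Rewrite in direct form: Qd = 217 − 4P and Qs = 2P + 43.
Before the tax: set 217 − 4P = 2P + 43 → P* = $29, Q* = 101.
With the tax collected from consumers, demand (in seller-price terms) shifts: Qd = 217 − 4(P + 24).
New equilibrium: consumers pay $37, sellers receive $13, Q = 69. (Wedge: Pb − Ps = 24.)
Burden on consumers: $8; on sellers: $16. (They sum to $24.)

Consumers bear $8 per six-pack; sellers bear $16 per six-pack.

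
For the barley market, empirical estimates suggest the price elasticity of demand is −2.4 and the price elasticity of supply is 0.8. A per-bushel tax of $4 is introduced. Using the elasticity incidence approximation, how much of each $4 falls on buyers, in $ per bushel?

Buyers bear ≈ $1 per bushel.

Incidence ratio: buyers' share ≈ εs / (εs + |εd|) = 0.8 / (0.8 + 2.4) = 0.25.
So buyers bear ≈ 0.25 × $4 = $1; suppliers bear $3.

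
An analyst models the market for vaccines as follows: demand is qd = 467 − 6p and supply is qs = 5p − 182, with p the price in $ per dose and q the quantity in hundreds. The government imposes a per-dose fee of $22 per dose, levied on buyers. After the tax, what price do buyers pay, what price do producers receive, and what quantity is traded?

Buyers pay $69; producers receive $47; quantity = 53.

Without the tax, 467 − 6p = 5p − 182 gives 11p = 649, so p* = $59 and q* = 113.
With the tax collected from buyers, demand (in seller-price terms) shifts: qd = 467 − 6(p + 22).
Solving gives q = 53 with buyers paying $69 and producers receiving $47 (the $22 wedge).
The less price-elastic side of the market bears the larger share of a per-unit tax.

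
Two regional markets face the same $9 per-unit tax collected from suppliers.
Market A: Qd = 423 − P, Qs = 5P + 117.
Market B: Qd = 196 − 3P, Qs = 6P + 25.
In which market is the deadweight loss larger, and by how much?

Market B, by $47.25.

Market A: pre-tax P* = $51, Q* = 372; post-tax Q = 364.5; deadweight loss = $33.75.
Market B: pre-tax P* = $19, Q* = 139; post-tax Q = 121; deadweight loss = $81.
Difference: $33.75 vs $81 → market B is larger by $47.25.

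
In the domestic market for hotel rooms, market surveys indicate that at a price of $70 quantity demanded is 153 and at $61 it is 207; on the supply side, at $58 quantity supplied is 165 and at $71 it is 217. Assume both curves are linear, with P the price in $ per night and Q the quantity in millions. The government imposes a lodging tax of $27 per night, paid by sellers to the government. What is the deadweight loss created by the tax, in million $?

Demand slope: (207 − 153)/(61 − 70) = -6, so Qd = 573 − 6P.
Supply slope: (217 − 165)/(71 − 58) = 4, so Qs = 4P − 67.
Without the tax, 573 − 6P = 4P − 67 gives 10P = 640, so P* = $64 and Q* = 189.
With the tax collected from sellers, supply shifts: Qs = 4(P − 27) − 67.
Solving gives Q = 124.2 with buyers paying $74.8 and sellers receiving $47.8 (the $27 wedge).
Quantity falls by |ΔQ| = |189 − 124.2| = 64.8.
DWL = ½ · t · |ΔQ| = ½ · 27 · 64.8 = $874.8.

Deadweight loss = $874.8 million.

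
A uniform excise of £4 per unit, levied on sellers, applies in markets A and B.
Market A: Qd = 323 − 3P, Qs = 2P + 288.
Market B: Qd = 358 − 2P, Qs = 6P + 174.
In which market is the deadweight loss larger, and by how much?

Market B, by £2.4.

Market A: pre-tax P* = £7, Q* = 302; post-tax Q = 297.2; deadweight loss = £9.6.
Market B: pre-tax P* = £23, Q* = 312; post-tax Q = 306; deadweight loss = £12.
Difference: £9.6 vs £12 → market B is larger by £2.4.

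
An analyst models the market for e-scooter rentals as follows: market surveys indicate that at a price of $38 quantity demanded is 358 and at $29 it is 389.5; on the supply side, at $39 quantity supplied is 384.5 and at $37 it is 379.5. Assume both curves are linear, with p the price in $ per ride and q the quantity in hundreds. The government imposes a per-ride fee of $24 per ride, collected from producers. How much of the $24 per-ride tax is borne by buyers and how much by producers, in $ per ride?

Demand slope: (389.5 − 358)/(29 − 38) = -3.5, so qd = 491 − 3.5p.
Supply slope: (379.5 − 384.5)/(37 − 39) = 2.5, so qs = 2.5p + 287.
Without the tax, 491 − 3.5p = 2.5p + 287 gives 6p = 204, so p* = $34 and q* = 372.
With the tax collected from producers, supply shifts: qs = 2.5(p − 24) + 287.
New equilibrium: buyers pay $44, producers receive $20, q = 337. (Wedge: pb − ps = 24.)
Burden on buyers: $10; on producers: $14. (They sum to $24.)

Buyers bear $10 per ride; producers bear $14 per ride.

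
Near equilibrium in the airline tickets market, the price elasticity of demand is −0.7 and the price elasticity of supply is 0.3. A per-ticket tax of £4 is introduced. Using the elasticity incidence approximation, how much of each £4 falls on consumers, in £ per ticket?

Incidence ratio: consumers' share ≈ εs / (εs + |εd|) = 0.3 / (0.3 + 0.7) = 0.3.
So consumers bear ≈ 0.3 × £4 = £1.2; producers bear £2.8.

Consumers bear ≈ £1.2 per ticket.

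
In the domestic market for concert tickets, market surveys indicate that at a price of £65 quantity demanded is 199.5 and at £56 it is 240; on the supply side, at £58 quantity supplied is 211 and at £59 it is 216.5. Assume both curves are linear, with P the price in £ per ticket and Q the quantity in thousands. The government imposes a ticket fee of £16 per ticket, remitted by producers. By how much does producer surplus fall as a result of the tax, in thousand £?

Demand slope: (240 − 199.5)/(56 − 65) = -4.5, so Qd = 492 − 4.5P.
Supply slope: (216.5 − 211)/(59 − 58) = 5.5, so Qs = 5.5P − 108.
Without the tax, 492 − 4.5P = 5.5P − 108 gives 10P = 600, so P* = £60 and Q* = 222.
With the tax collected from producers, supply shifts: Qs = 5.5(P − 16) − 108.
Solving gives Q = 182.4 with buyers paying £68.8 and producers receiving £52.8 (the £16 wedge).
ΔPS is the trapezoid between Q = 182.4 and Q = 222 of height £7.2: ½ · (222 + 182.4) · 7.2 = £1455.84.

Producer surplus falls by £1455.84 thousand.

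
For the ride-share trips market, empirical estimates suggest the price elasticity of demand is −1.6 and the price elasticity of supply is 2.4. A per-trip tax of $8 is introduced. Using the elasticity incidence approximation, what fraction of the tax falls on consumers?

Incidence ratio: consumers' share ≈ εs / (εs + |εd|) = 2.4 / (2.4 + 1.6) = 0.6.
Supply is the more elastic side, so consumers bear the larger share.

Consumers' share ≈ 0.6.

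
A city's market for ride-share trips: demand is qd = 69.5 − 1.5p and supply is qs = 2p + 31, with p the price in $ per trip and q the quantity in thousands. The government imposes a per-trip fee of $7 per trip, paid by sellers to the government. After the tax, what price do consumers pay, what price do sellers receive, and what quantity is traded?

Consumers pay $15; sellers receive $8; quantity = 47.

Before the tax: set 69.5 − 1.5p = 2p + 31 → p* = $11, q* = 53.
With the tax collected from sellers, supply shifts: qs = 2(p − 7) + 31.
New equilibrium: consumers pay $15, sellers receive $8, q = 47. (Wedge: pb − ps = 7.)
The less price-elastic side of the market bears the larger share of a per-unit tax.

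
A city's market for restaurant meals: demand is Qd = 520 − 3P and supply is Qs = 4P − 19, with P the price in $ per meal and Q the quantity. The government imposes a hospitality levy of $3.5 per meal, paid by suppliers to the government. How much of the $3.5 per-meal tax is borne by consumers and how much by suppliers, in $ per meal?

Consumers bear $2 per meal; suppliers bear $1.5 per meal.

Before the tax: set 520 − 3P = 4P − 19 → P* = $77, Q* = 289.
With the tax collected from suppliers, supply shifts: Qs = 4(P − 3.5) − 19.
New equilibrium: consumers pay $79, suppliers receive $75.5, Q = 283. (Wedge: Pb − Ps = 3.5.)
Burden on consumers: $2; on suppliers: $1.5. (They sum to $3.5.)
The less price-elastic side of the market bears the larger share of a per-unit tax.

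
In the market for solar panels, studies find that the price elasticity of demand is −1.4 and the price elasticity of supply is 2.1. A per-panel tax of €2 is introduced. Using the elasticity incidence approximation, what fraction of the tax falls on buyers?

Buyers' share ≈ 0.6.

Incidence ratio: buyers' share ≈ εs / (εs + |εd|) = 2.1 / (2.1 + 1.4) = 0.6.
Supply is the more elastic side, so buyers bear the larger share.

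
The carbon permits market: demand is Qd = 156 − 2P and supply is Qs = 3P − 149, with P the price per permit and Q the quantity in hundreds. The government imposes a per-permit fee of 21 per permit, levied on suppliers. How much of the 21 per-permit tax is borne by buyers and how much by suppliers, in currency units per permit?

Buyers bear 12.6 per permit; suppliers bear 8.4 per permit.

Without the tax, 156 − 2P = 3P − 149 gives 5P = 305, so P* = 61 and Q* = 34.
With the tax collected from suppliers, supply shifts: Qs = 3(P − 21) − 149.
New equilibrium: buyers pay 73.6, suppliers receive 52.6, Q = 8.8. (Wedge: Pb − Ps = 21.)
Burden on buyers: 12.6; on suppliers: 8.4. (They sum to 21.)
The less price-elastic side of the market bears the larger share of a per-unit tax.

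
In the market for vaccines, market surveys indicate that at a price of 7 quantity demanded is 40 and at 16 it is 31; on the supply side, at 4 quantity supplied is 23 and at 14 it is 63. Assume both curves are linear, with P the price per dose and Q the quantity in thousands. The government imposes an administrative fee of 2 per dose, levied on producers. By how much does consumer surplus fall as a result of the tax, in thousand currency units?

Consumer surplus falls by 61.12 thousand.

Demand slope: (31 − 40)/(16 − 7) = -1, so Qd = 47 − P.
Supply slope: (63 − 23)/(14 − 4) = 4, so Qs = 4P + 7.
Before the tax: set 47 − P = 4P + 7 → P* = 8, Q* = 39.
With the tax collected from producers, supply shifts: Qs = 4(P − 2) + 7.
New equilibrium: consumers pay 9.6, producers receive 7.6, Q = 37.4. (Wedge: Pb − Ps = 2.)
ΔCS is the trapezoid between Q = 37.4 and Q = 39 of height 1.6: ½ · (39 + 37.4) · 1.6 = 61.12.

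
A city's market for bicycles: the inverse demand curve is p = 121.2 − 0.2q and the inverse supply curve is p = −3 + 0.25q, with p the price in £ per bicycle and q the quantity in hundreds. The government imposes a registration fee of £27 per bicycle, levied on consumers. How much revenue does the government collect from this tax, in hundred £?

Tax revenue = £5832 hundred.

Inverting to q(p) form: qd = 606 − 5p; qs = 4p + 12.
Without the tax, 606 − 5p = 4p + 12 gives 9p = 594, so p* = £66 and q* = 276.
With the tax collected from consumers, demand (in seller-price terms) shifts: qd = 606 − 5(p + 27).
Solving gives q = 216 with consumers paying £78 and suppliers receiving £51 (the £27 wedge).
Revenue = t · Q = 27 · 216 = £5832.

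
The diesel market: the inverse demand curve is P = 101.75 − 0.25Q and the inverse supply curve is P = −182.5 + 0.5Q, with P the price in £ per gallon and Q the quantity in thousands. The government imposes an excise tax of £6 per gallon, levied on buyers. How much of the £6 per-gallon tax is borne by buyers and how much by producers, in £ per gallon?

Inverting to Q(P) form: Qd = 407 − 4P; Qs = 2P + 365.
Without the tax, 407 − 4P = 2P + 365 gives 6P = 42, so P* = £7 and Q* = 379.
With the tax collected from buyers, demand (in seller-price terms) shifts: Qd = 407 − 4(P + 6).
New equilibrium: buyers pay £9, producers receive £3, Q = 371. (Wedge: Pb − Ps = 6.)
Burden on buyers: £2; on producers: £4. (They sum to £6.)

Buyers bear £2 per gallon; producers bear £4 per gallon.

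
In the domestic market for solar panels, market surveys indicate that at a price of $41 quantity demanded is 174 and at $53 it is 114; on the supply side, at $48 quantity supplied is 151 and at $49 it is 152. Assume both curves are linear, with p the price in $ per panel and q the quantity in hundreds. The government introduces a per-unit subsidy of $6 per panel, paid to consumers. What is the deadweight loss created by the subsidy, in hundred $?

Deadweight loss = $15 hundred.

Demand slope: (114 − 174)/(53 − 41) = -5, so qd = 379 − 5p.
Supply slope: (152 − 151)/(49 − 48) = 1, so qs = p + 103.
Without the subsidy, 379 − 5p = p + 103 gives 6p = 276, so p* = $46 and q* = 149.
With a per-unit subsidy paid to consumers, each effectively pays p − 6, so demand becomes qd = 379 − 5(p − 6).
Solving gives q = 154 with consumers paying $45 and sellers receiving $51 (the $6 wedge).
Quantity rises by |ΔQ| = |149 − 154| = 5.
DWL = ½ · t · |ΔQ| = ½ · 6 · 5 = $15.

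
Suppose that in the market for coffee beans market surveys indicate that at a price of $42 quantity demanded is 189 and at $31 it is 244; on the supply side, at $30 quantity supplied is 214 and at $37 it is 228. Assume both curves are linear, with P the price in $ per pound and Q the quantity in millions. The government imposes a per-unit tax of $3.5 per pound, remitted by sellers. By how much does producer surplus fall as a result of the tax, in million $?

Demand slope: (244 − 189)/(31 − 42) = -5, so Qd = 399 − 5P.
Supply slope: (228 − 214)/(37 − 30) = 2, so Qs = 2P + 154.
Without the tax, 399 − 5P = 2P + 154 gives 7P = 245, so P* = $35 and Q* = 224.
With the tax collected from sellers, supply shifts: Qs = 2(P − 3.5) + 154.
New equilibrium: buyers pay $36, sellers receive $32.5, Q = 219. (Wedge: Pb − Ps = 3.5.)
ΔPS is the trapezoid between Q = 219 and Q = 224 of height $2.5: ½ · (224 + 219) · 2.5 = $553.75.

Producer surplus falls by $553.75 million.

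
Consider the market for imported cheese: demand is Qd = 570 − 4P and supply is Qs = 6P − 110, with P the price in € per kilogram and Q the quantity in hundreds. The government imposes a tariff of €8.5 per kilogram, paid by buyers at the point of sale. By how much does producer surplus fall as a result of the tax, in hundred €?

Producer surplus falls by €978.52 hundred.

Without the tax, 570 − 4P = 6P − 110 gives 10P = 680, so P* = €68 and Q* = 298.
With the tax collected from buyers, demand (in seller-price terms) shifts: Qd = 570 − 4(P + 8.5).
Solving gives Q = 277.6 with buyers paying €73.1 and sellers receiving €64.6 (the €8.5 wedge).
ΔPS is the trapezoid between Q = 277.6 and Q = 298 of height €3.4: ½ · (298 + 277.6) · 3.4 = €978.52.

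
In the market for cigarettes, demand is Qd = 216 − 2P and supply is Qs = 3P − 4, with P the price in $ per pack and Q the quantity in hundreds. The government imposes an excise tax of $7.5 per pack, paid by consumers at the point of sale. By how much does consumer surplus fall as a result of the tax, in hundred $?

Consumer surplus falls by $555.75 hundred.

Before the tax: set 216 − 2P = 3P − 4 → P* = $44, Q* = 128.
With the tax collected from consumers, demand (in seller-price terms) shifts: Qd = 216 − 2(P + 7.5).
New equilibrium: consumers pay $48.5, producers receive $41, Q = 119. (Wedge: Pb − Ps = 7.5.)
ΔCS is the trapezoid between Q = 119 and Q = 128 of height $4.5: ½ · (128 + 119) · 4.5 = $555.75.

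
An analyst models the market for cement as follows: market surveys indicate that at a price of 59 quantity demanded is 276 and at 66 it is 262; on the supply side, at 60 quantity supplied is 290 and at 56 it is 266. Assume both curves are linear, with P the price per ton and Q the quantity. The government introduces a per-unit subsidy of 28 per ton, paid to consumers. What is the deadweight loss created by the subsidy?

Deadweight loss = 588.

Demand slope: (262 − 276)/(66 − 59) = -2, so Qd = 394 − 2P.
Supply slope: (266 − 290)/(56 − 60) = 6, so Qs = 6P − 70.
Before the subsidy: set 394 − 2P = 6P − 70 → P* = 58, Q* = 278.
With a per-unit subsidy paid to consumers, each effectively pays P − 28, so demand becomes Qd = 394 − 2(P − 28).
Solving gives Q = 320 with consumers paying 37 and producers receiving 65 (the 28 wedge).
Quantity rises by |ΔQ| = |278 − 320| = 42.
DWL = ½ · t · |ΔQ| = ½ · 28 · 42 = 588.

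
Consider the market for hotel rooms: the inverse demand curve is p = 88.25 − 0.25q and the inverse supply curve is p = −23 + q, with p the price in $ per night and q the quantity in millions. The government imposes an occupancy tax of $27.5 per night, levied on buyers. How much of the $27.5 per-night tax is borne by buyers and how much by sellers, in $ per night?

Rewrite in direct form: qd = 353 − 4p and qs = p + 23.
Without the tax, 353 − 4p = p + 23 gives 5p = 330, so p* = $66 and q* = 89.
With the tax collected from buyers, demand (in seller-price terms) shifts: qd = 353 − 4(p + 27.5).
New equilibrium: buyers pay $71.5, sellers receive $44, q = 67. (Wedge: pb − ps = 27.5.)
Burden on buyers: $5.5; on sellers: $22. (They sum to $27.5.)

Buyers bear $5.5 per night; sellers bear $22 per night.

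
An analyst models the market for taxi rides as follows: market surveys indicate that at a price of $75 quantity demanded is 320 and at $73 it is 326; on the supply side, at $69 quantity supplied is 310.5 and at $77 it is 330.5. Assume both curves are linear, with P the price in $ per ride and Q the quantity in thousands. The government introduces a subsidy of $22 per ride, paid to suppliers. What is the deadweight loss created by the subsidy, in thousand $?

Deadweight loss = $330 thousand.

Demand slope: (326 − 320)/(73 − 75) = -3, so Qd = 545 − 3P.
Supply slope: (330.5 − 310.5)/(77 − 69) = 2.5, so Qs = 2.5P + 138.
Without the subsidy, 545 − 3P = 2.5P + 138 gives 5.5P = 407, so P* = $74 and Q* = 323.
With a per-unit subsidy paid to suppliers, each receives P + 22 per unit sold, so supply becomes Qs = 2.5(P + 22) + 138.
Solving gives Q = 353 with buyers paying $64 and suppliers receiving $86 (the $22 wedge).
Quantity rises by |ΔQ| = |323 − 353| = 30.
DWL = ½ · t · |ΔQ| = ½ · 22 · 30 = $330.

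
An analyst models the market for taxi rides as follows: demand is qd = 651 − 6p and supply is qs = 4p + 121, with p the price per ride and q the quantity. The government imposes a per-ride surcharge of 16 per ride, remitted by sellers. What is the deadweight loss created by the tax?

Before the tax: set 651 − 6p = 4p + 121 → p* = 53, q* = 333.
With the tax collected from sellers, supply shifts: qs = 4(p − 16) + 121.
New equilibrium: buyers pay 59.4, sellers receive 43.4, q = 294.6. (Wedge: pb − ps = 16.)
Quantity falls by |ΔQ| = |333 − 294.6| = 38.4.
DWL = ½ · t · |ΔQ| = ½ · 16 · 38.4 = 307.2.

Deadweight loss = 307.2.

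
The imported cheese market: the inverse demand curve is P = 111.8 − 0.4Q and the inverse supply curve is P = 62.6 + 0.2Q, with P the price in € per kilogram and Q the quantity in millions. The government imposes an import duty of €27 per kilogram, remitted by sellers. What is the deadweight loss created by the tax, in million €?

Deadweight loss = €607.5 million.

Inverting to Q(P) form: Qd = 279.5 − 2.5P; Qs = 5P − 313.
Without the tax, 279.5 − 2.5P = 5P − 313 gives 7.5P = 592.5, so P* = €79 and Q* = 82.
With the tax collected from sellers, supply shifts: Qs = 5(P − 27) − 313.
Solving gives Q = 37 with buyers paying €97 and sellers receiving €70 (the €27 wedge).
Quantity falls by |ΔQ| = |82 − 37| = 45.
DWL = ½ · t · |ΔQ| = ½ · 27 · 45 = €607.5.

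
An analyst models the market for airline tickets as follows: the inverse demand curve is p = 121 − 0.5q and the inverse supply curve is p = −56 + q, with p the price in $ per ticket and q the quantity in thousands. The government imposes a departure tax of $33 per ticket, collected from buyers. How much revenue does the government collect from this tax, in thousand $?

Tax revenue = $3168 thousand.

Rewrite in direct form: qd = 242 − 2p and qs = p + 56.
Before the tax: set 242 − 2p = p + 56 → p* = $62, q* = 118.
With the tax collected from buyers, demand (in seller-price terms) shifts: qd = 242 − 2(p + 33).
Solving gives q = 96 with buyers paying $73 and producers receiving $40 (the $33 wedge).
Revenue = t · Q = 33 · 96 = $3168.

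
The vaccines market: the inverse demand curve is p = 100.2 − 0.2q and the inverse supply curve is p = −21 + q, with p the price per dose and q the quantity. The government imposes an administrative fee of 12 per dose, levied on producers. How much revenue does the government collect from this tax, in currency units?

Tax revenue = 1092.

Rewrite in direct form: qd = 501 − 5p and qs = p + 21.
Without the tax, 501 − 5p = p + 21 gives 6p = 480, so p* = 80 and q* = 101.
With the tax collected from producers, supply shifts: qs = (p − 12) + 21.
New equilibrium: consumers pay 82, producers receive 70, q = 91. (Wedge: pb − ps = 12.)
Revenue = t · Q = 12 · 91 = 1092.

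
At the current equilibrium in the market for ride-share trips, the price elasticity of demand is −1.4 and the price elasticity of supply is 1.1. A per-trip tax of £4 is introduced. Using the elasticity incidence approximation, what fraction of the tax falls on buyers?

Buyers' share ≈ 0.44.

Incidence ratio: buyers' share ≈ εs / (εs + |εd|) = 1.1 / (1.1 + 1.4) = 0.44.
Supply is the less elastic side, so buyers bear the smaller share.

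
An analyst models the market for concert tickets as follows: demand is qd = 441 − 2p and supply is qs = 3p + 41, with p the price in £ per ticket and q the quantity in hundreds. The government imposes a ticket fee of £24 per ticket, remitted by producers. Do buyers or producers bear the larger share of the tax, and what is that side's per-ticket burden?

Without the tax, 441 − 2p = 3p + 41 gives 5p = 400, so p* = £80 and q* = 281.
With the tax collected from producers, supply shifts: qs = 3(p − 24) + 41.
Solving gives q = 252.2 with buyers paying £94.4 and producers receiving £70.4 (the £24 wedge).
Per-ticket burden: buyers £14.4, producers £9.6.
Buyers take the larger share because demand is less price-elastic here (demand slope 2 vs supply slope 3).

Buyers bear the larger share: £14.4 per ticket.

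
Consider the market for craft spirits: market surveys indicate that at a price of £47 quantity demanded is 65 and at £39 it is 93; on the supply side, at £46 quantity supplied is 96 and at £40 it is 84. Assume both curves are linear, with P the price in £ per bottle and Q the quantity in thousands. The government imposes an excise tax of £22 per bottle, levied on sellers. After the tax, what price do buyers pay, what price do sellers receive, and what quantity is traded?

Buyers pay £49; sellers receive £27; quantity = 58.

Demand slope: (93 − 65)/(39 − 47) = -3.5, so Qd = 229.5 − 3.5P.
Supply slope: (84 − 96)/(40 − 46) = 2, so Qs = 2P + 4.
Before the tax: set 229.5 − 3.5P = 2P + 4 → P* = £41, Q* = 86.
With the tax collected from sellers, supply shifts: Qs = 2(P − 22) + 4.
New equilibrium: buyers pay £49, sellers receive £27, Q = 58. (Wedge: Pb − Ps = 22.)
The less price-elastic side of the market bears the larger share of a per-unit tax.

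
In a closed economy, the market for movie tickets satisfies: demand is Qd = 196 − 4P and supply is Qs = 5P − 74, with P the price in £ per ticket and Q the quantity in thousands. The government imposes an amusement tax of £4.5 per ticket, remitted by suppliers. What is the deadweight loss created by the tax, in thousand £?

Without the tax, 196 − 4P = 5P − 74 gives 9P = 270, so P* = £30 and Q* = 76.
With the tax collected from suppliers, supply shifts: Qs = 5(P − 4.5) − 74.
Solving gives Q = 66 with buyers paying £32.5 and suppliers receiving £28 (the £4.5 wedge).
Quantity falls by |ΔQ| = |76 − 66| = 10.
DWL = ½ · t · |ΔQ| = ½ · 4.5 · 10 = £22.5.

Deadweight loss = £22.5 thousand.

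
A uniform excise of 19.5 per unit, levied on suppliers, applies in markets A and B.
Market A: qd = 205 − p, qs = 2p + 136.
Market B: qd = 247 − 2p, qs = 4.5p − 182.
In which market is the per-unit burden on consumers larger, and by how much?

Market A: pre-tax p* = 23, q* = 182; post-tax q = 169; per-unit burden on consumers = 13.
Market B: pre-tax p* = 66, q* = 115; post-tax q = 88; per-unit burden on consumers = 13.5.
Difference: 13 vs 13.5 → market B is larger by 0.5.

Market B, by 0.5.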